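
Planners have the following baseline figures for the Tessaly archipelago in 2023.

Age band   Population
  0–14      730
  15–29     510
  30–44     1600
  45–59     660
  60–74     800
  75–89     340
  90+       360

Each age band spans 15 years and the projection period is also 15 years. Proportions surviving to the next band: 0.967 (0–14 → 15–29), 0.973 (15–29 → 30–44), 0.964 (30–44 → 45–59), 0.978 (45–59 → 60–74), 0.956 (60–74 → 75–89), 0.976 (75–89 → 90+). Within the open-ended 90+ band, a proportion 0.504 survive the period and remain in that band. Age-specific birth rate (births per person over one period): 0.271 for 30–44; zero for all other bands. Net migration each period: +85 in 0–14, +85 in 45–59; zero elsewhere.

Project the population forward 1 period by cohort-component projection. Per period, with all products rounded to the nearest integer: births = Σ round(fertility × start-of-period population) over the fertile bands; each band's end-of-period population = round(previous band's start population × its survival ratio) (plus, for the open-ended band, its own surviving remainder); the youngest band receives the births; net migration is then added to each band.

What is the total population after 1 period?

After projecting period 1:
Births: 1600 × 0.271 = 434
15–29: 730 × 0.967 = 706
30–44: 510 × 0.973 = 496
45–59: 1600 × 0.964 = 1542
60–74: 660 × 0.978 = 645
75–89: 800 × 0.956 = 765
90+: 340 × 0.976 + 360 × 0.504 = 332 + 181 = 513
Net migration: 0–14 + 85 → 519; 45–59 + 85 → 1627
End of period: [519, 706, 496, 1627, 645, 765, 513]
Total after period 1: 519 + 706 + 496 + 1627 + 645 + 765 + 513 = 5271

5271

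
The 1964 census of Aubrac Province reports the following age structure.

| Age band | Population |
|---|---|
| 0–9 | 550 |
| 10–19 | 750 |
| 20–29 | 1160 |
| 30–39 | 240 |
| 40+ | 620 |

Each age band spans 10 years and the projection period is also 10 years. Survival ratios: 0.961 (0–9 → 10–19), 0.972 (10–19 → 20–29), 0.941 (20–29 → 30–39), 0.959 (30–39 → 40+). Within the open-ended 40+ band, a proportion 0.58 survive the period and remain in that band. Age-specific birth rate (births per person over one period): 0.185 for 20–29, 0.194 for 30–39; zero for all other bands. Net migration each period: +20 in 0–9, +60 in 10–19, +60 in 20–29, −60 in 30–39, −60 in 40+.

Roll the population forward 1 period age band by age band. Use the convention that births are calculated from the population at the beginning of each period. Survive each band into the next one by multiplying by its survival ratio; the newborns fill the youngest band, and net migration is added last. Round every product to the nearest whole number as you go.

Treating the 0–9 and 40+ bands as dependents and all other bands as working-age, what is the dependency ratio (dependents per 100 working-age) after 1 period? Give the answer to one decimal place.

Numbering the bands 1..5 from youngest to oldest:
Period 1.
Births: 1160 × 0.185 = 215 ; 240 × 0.194 = 47 ⇒ total 262
Band 2: 550 × 0.961 = 529
Band 3: 750 × 0.972 = 729
Band 4: 1160 × 0.941 = 1092
Band 5: 240 × 0.959 + 620 × 0.58 = 230 + 360 = 590
Net migration: Band 1 + 20 → 282; Band 2 + 60 → 589; Band 3 + 60 → 789; Band 4 − 60 → 1032; Band 5 − 60 → 530
Giving 282 / 589 / 789 / 1032 / 530.
Dependents (band 0–9 + band 40+) = 282 + 530 = 812; working-age = 2410; ratio = 812/2410 × 100 = 33.7

33.7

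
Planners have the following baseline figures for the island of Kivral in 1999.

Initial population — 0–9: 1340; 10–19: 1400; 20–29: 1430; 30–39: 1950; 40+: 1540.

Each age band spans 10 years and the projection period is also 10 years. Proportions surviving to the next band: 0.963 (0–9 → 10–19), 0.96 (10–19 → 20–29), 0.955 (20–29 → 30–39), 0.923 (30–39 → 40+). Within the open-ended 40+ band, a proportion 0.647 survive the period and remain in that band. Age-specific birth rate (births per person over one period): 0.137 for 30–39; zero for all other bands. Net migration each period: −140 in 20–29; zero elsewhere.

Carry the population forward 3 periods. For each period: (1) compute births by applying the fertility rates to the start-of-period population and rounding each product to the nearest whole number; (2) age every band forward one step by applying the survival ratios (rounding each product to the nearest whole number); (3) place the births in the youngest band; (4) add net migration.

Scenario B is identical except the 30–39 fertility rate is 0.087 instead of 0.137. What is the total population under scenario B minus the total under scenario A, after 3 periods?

-213

After projecting period 1:
Births: 1950 × 0.137 = 267
10–19: 1340 × 0.963 = 1290
20–29: 1400 × 0.96 = 1344
30–39: 1430 × 0.955 = 1366
40+: 1950 × 0.923 + 1540 × 0.647 = 1800 + 996 = 2796
Net migration: 20–29 − 140 → 1204
Population now: 0–9=267, 10–19=1290, 20–29=1204, 30–39=1366, 40+=2796
After projecting period 2:
Births: 1366 × 0.137 = 187
10–19: 267 × 0.963 = 257
20–29: 1290 × 0.96 = 1238
30–39: 1204 × 0.955 = 1150
40+: 1366 × 0.923 + 2796 × 0.647 = 1261 + 1809 = 3070
Net migration: 20–29 − 140 → 1098
Population now: 0–9=187, 10–19=257, 20–29=1098, 30–39=1150, 40+=3070
After projecting period 3:
Births: 1150 × 0.137 = 158
10–19: 187 × 0.963 = 180
20–29: 257 × 0.96 = 247
30–39: 1098 × 0.955 = 1049
40+: 1150 × 0.923 + 3070 × 0.647 = 1061 + 1986 = 3047
Net migration: 20–29 − 140 → 107
Population now: 0–9=158, 10–19=180, 20–29=107, 30–39=1049, 40+=3047
Scenario A total after 3 periods: 4541
Scenario B projection —
After projecting period 1:
Births: 1950 × 0.087 = 170
10–19: 1340 × 0.963 = 1290
20–29: 1400 × 0.96 = 1344
30–39: 1430 × 0.955 = 1366
40+: 1950 × 0.923 + 1540 × 0.647 = 1800 + 996 = 2796
Net migration: 20–29 − 140 → 1204
Population now: 0–9=170, 10–19=1290, 20–29=1204, 30–39=1366, 40+=2796
After projecting period 2:
Births: 1366 × 0.087 = 119
10–19: 170 × 0.963 = 164
20–29: 1290 × 0.96 = 1238
30–39: 1204 × 0.955 = 1150
40+: 1366 × 0.923 + 2796 × 0.647 = 1261 + 1809 = 3070
Net migration: 20–29 − 140 → 1098
Population now: 0–9=119, 10–19=164, 20–29=1098, 30–39=1150, 40+=3070
After projecting period 3:
Births: 1150 × 0.087 = 100
10–19: 119 × 0.963 = 115
20–29: 164 × 0.96 = 157
30–39: 1098 × 0.955 = 1049
40+: 1150 × 0.923 + 3070 × 0.647 = 1061 + 1986 = 3047
Net migration: 20–29 − 140 → 17
Population now: 0–9=100, 10–19=115, 20–29=17, 30–39=1049, 40+=3047
Scenario B total after 3 periods: 4328
Difference B − A = 4328 − 4541 = -213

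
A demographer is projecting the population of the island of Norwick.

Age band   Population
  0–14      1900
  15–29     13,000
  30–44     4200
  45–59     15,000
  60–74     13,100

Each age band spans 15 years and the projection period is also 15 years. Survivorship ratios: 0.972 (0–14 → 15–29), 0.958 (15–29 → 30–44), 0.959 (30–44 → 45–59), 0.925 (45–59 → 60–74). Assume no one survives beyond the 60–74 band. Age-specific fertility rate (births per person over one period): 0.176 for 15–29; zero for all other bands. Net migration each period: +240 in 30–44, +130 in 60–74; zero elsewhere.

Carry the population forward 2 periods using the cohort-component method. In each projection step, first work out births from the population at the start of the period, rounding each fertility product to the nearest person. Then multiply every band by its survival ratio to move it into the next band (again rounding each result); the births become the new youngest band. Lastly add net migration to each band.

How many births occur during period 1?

2288

Call the groups 1 to 5, youngest first.
Period 1:
Births: 13000 × 0.176 = 2288
Group 2: 1900 × 0.972 = 1847
Group 3: 13000 × 0.958 = 12454
Group 4: 4200 × 0.959 = 4028
Group 5: 15000 × 0.925 = 13875
Net migration: Group 3 + 240 → 12694; Group 5 + 130 → 14005
→ [2288, 1847, 12694, 4028, 14005]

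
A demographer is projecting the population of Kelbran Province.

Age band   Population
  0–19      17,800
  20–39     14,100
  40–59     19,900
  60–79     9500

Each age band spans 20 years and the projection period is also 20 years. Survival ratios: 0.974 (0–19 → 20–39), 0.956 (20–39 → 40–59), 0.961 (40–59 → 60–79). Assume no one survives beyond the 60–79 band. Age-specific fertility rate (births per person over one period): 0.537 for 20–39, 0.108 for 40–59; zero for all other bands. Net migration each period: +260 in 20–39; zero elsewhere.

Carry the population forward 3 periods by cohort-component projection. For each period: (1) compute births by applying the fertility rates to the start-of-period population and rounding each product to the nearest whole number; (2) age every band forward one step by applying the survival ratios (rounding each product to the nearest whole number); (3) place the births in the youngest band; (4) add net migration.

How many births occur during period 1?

9721

Call the groups 1 to 4, youngest first.
Period 1:
Births: 14100 * 0.537 = 7572 ; 19900 * 0.108 = 2149 ⇒ total 9721
Group 2: 17800 * 0.974 = 17337
Group 3: 14100 * 0.956 = 13480
Group 4: 19900 * 0.961 = 19124
Net migration: Group 2 + 260 → 17597
Population now: 0–19=9721, 20–39=17597, 40–59=13480, 60–79=19124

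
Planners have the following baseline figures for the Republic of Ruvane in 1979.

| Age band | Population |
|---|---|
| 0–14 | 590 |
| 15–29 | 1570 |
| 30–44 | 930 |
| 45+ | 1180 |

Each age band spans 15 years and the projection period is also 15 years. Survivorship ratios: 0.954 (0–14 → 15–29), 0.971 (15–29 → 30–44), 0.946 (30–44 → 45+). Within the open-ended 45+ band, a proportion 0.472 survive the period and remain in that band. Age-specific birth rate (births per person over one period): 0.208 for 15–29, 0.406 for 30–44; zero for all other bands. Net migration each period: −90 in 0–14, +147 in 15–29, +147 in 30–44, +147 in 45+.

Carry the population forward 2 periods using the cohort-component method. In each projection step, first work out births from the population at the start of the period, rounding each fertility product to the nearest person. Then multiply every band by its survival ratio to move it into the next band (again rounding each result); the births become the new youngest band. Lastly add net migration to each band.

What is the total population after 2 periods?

4782

Let band 1 be 0–14 through band 4 = 45+.
Period 1.
Births: 1570 × 0.208 = 327  |  930 × 0.406 = 378 ⇒ total 705
Band 2: 590 × 0.954 = 563
Band 3: 1570 × 0.971 = 1524
Band 4: 930 × 0.946 + 1180 × 0.472 = 880 + 557 = 1437
Net migration: Band 1 − 90 → 615; Band 2 + 147 → 710; Band 3 + 147 → 1671; Band 4 + 147 → 1584
End of period: [615, 710, 1671, 1584]
Period 2.
Births: 710 × 0.208 = 148  |  1671 × 0.406 = 678 ⇒ total 826
Band 2: 615 × 0.954 = 587
Band 3: 710 × 0.971 = 689
Band 4: 1671 × 0.946 + 1584 × 0.472 = 1581 + 748 = 2329
Net migration: Band 1 − 90 → 736; Band 2 + 147 → 734; Band 3 + 147 → 836; Band 4 + 147 → 2476
End of period: [736, 734, 836, 2476]
Total after period 2: 736 + 734 + 836 + 2476 = 4782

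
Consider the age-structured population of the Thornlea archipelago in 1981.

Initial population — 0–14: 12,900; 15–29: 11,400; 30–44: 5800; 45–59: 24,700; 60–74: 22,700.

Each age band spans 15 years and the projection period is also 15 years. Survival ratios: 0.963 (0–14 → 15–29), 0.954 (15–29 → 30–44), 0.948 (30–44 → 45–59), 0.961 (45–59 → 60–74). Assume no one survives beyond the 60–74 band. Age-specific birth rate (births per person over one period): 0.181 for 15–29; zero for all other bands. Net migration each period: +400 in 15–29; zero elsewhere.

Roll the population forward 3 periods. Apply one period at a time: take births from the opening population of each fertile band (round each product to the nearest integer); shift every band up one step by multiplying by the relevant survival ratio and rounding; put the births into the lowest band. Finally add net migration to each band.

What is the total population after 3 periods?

(Groups numbered youngest = 1 to oldest = 5.)
After projecting period 1:
Births: 11400 × 0.181 = 2063
Group 2: 12900 × 0.963 = 12423
Group 3: 11400 × 0.954 = 10876
Group 4: 5800 × 0.948 = 5498
Group 5: 24700 × 0.961 = 23737
Net migration: Group 2 + 400 → 12823
→ [2063, 12823, 10876, 5498, 23737]
After projecting period 2:
Births: 12823 × 0.181 = 2321
Group 2: 2063 × 0.963 = 1987
Group 3: 12823 × 0.954 = 12233
Group 4: 10876 × 0.948 = 10310
Group 5: 5498 × 0.961 = 5284
Net migration: Group 2 + 400 → 2387
→ [2321, 2387, 12233, 10310, 5284]
After projecting period 3:
Births: 2387 × 0.181 = 432
Group 2: 2321 × 0.963 = 2235
Group 3: 2387 × 0.954 = 2277
Group 4: 12233 × 0.948 = 11597
Group 5: 10310 × 0.961 = 9908
Net migration: Group 2 + 400 → 2635
→ [432, 2635, 2277, 11597, 9908]
Total after period 3: 432 + 2635 + 2277 + 11597 + 9908 = 26849

26849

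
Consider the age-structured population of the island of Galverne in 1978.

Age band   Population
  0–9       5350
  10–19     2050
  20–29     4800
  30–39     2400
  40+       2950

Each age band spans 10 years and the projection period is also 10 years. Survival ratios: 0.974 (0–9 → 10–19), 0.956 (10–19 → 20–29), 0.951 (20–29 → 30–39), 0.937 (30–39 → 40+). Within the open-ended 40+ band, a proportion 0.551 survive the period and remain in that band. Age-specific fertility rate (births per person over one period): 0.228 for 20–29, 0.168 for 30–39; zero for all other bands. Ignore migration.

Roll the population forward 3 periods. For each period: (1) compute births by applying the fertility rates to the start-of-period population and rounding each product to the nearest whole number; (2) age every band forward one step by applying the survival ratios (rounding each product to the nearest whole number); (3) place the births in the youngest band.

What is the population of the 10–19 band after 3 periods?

Let group 1 be 0–9 through group 5 = 40+.
After projecting period 1:
Births: 4800 × 0.228 = 1094, 2400 × 0.168 = 403 → 1497
Group 2: 5350 × 0.974 = 5211
Group 3: 2050 × 0.956 = 1960
Group 4: 4800 × 0.951 = 4565
Group 5: 2400 × 0.937 + 2950 × 0.551 = 2249 + 1625 = 3874
Population now: 0–9=1497, 10–19=5211, 20–29=1960, 30–39=4565, 40+=3874
After projecting period 2:
Births: 1960 × 0.228 = 447, 4565 × 0.168 = 767 → 1214
Group 2: 1497 × 0.974 = 1458
Group 3: 5211 × 0.956 = 4982
Group 4: 1960 × 0.951 = 1864
Group 5: 4565 × 0.937 + 3874 × 0.551 = 4277 + 2135 = 6412
Population now: 0–9=1214, 10–19=1458, 20–29=4982, 30–39=1864, 40+=6412
After projecting period 3:
Births: 4982 × 0.228 = 1136, 1864 × 0.168 = 313 → 1449
Group 2: 1214 × 0.974 = 1182
Group 3: 1458 × 0.956 = 1394
Group 4: 4982 × 0.951 = 4738
Group 5: 1864 × 0.937 + 6412 × 0.551 = 1747 + 3533 = 5280
Population now: 0–9=1449, 10–19=1182, 20–29=1394, 30–39=4738, 40+=5280

1182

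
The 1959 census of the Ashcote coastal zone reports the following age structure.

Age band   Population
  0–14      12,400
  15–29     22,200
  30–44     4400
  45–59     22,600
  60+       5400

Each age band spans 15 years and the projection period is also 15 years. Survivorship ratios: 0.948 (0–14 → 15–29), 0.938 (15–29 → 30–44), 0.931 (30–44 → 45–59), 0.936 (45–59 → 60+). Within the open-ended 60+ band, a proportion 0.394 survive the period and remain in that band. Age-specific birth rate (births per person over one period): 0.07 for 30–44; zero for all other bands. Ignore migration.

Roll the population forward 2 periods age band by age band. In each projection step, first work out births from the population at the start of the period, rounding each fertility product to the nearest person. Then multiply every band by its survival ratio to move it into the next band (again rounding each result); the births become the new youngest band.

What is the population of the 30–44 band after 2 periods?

11026

Numbering the bands 1..5 from youngest to oldest:
After projecting period 1:
Births: 4400 * 0.07 = 308
Band 2: 12400 * 0.948 = 11755
Band 3: 22200 * 0.938 = 20824
Band 4: 4400 * 0.931 = 4096
Band 5: 22600 * 0.936 + 5400 * 0.394 = 21154 + 2128 = 23282
Giving 308 / 11755 / 20824 / 4096 / 23282.
After projecting period 2:
Births: 20824 * 0.07 = 1458
Band 2: 308 * 0.948 = 292
Band 3: 11755 * 0.938 = 11026
Band 4: 20824 * 0.931 = 19387
Band 5: 4096 * 0.936 + 23282 * 0.394 = 3834 + 9173 = 13007
Giving 1458 / 292 / 11026 / 19387 / 13007.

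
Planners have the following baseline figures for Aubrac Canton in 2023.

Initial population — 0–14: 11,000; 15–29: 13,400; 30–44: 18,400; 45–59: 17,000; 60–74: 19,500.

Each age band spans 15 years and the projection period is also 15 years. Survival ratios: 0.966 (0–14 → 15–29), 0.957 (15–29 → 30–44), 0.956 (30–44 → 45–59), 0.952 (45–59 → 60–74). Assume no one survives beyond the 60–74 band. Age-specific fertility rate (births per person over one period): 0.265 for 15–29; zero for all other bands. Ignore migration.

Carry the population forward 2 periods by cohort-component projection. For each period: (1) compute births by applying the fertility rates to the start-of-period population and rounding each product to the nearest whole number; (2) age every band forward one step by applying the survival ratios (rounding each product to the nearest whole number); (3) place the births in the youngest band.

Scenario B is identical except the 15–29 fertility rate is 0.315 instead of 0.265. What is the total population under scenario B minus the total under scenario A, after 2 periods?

1178

[period 1]
Births: 13400 × 0.265 = 3551
15–29: 11000 × 0.966 = 10626
30–44: 13400 × 0.957 = 12824
45–59: 18400 × 0.956 = 17590
60–74: 17000 × 0.952 = 16184
Population now: 0–14=3551, 15–29=10626, 30–44=12824, 45–59=17590, 60–74=16184
[period 2]
Births: 10626 × 0.265 = 2816
15–29: 3551 × 0.966 = 3430
30–44: 10626 × 0.957 = 10169
45–59: 12824 × 0.956 = 12260
60–74: 17590 × 0.952 = 16746
Population now: 0–14=2816, 15–29=3430, 30–44=10169, 45–59=12260, 60–74=16746
Scenario A total after 2 periods: 45421
Scenario B projection —
[period 1]
Births: 13400 × 0.315 = 4221
15–29: 11000 × 0.966 = 10626
30–44: 13400 × 0.957 = 12824
45–59: 18400 × 0.956 = 17590
60–74: 17000 × 0.952 = 16184
Population now: 0–14=4221, 15–29=10626, 30–44=12824, 45–59=17590, 60–74=16184
[period 2]
Births: 10626 × 0.315 = 3347
15–29: 4221 × 0.966 = 4077
30–44: 10626 × 0.957 = 10169
45–59: 12824 × 0.956 = 12260
60–74: 17590 × 0.952 = 16746
Population now: 0–14=3347, 15–29=4077, 30–44=10169, 45–59=12260, 60–74=16746
Scenario B total after 2 periods: 46599
Difference B − A = 46599 − 45421 = 1178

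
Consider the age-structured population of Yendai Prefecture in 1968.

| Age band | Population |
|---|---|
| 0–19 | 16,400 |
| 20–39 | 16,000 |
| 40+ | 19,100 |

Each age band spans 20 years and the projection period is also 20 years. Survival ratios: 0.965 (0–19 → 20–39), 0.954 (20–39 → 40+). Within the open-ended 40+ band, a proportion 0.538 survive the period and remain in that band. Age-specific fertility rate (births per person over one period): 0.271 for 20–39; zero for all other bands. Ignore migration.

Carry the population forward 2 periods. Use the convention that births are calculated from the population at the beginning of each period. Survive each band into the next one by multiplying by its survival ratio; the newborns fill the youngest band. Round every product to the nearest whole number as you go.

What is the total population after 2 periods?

— Period 1 —
Births: 16000 * 0.271 = 4336
20–39: 16400 * 0.965 = 15826
40+: 16000 * 0.954 + 19100 * 0.538 = 15264 + 10276 = 25540
End of period: [4336, 15826, 25540]
— Period 2 —
Births: 15826 * 0.271 = 4289
20–39: 4336 * 0.965 = 4184
40+: 15826 * 0.954 + 25540 * 0.538 = 15098 + 13741 = 28839
End of period: [4289, 4184, 28839]
Total after period 2: 4289 + 4184 + 28839 = 37312

37312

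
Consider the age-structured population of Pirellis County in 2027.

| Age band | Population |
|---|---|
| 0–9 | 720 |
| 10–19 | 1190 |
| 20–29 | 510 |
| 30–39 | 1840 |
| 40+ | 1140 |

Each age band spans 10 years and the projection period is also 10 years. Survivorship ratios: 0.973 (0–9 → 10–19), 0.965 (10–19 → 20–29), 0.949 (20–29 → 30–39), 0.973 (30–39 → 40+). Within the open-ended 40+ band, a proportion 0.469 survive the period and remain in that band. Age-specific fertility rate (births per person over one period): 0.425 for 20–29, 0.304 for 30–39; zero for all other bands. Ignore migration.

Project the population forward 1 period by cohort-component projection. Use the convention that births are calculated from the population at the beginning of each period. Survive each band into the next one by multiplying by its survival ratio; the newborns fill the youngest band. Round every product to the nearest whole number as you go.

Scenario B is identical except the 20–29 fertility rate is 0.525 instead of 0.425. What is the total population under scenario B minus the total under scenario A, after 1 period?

Let group 1 be 0–9 through group 5 = 40+.
After projecting period 1:
Births: 510 * 0.425 = 217 ; 1840 * 0.304 = 559 ⇒ total 776
Group 2: 720 * 0.973 = 701
Group 3: 1190 * 0.965 = 1148
Group 4: 510 * 0.949 = 484
Group 5: 1840 * 0.973 + 1140 * 0.469 = 1790 + 535 = 2325
Giving 776 / 701 / 1148 / 484 / 2325.
Scenario A total after 1 period: 5434
Scenario B projection —
After projecting period 1:
Births: 510 * 0.525 = 268 ; 1840 * 0.304 = 559 ⇒ total 827
Group 2: 720 * 0.973 = 701
Group 3: 1190 * 0.965 = 1148
Group 4: 510 * 0.949 = 484
Group 5: 1840 * 0.973 + 1140 * 0.469 = 1790 + 535 = 2325
Giving 827 / 701 / 1148 / 484 / 2325.
Scenario B total after 1 period: 5485
Difference B − A = 5485 − 5434 = 51

51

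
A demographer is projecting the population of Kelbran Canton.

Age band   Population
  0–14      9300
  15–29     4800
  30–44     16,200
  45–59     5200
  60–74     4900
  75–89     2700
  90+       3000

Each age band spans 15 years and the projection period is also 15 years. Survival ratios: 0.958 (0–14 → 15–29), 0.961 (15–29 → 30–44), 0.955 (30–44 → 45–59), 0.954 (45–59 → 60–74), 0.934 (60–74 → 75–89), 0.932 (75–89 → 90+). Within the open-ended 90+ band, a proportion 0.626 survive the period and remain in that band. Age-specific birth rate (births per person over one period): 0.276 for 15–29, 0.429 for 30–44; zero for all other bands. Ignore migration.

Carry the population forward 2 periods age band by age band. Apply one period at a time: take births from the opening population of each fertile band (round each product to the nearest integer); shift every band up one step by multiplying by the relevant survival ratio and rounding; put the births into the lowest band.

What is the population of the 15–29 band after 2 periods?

7927

Period 1:
Births: 4800 × 0.276 = 1325  |  16200 × 0.429 = 6950 → 8275
15–29: 9300 × 0.958 = 8909
30–44: 4800 × 0.961 = 4613
45–59: 16200 × 0.955 = 15471
60–74: 5200 × 0.954 = 4961
75–89: 4900 × 0.934 = 4577
90+: 2700 × 0.932 + 3000 × 0.626 = 2516 + 1878 = 4394
End of period: [8275, 8909, 4613, 15471, 4961, 4577, 4394]
Period 2:
Births: 8909 × 0.276 = 2459  |  4613 × 0.429 = 1979 → 4438
15–29: 8275 × 0.958 = 7927
30–44: 8909 × 0.961 = 8562
45–59: 4613 × 0.955 = 4405
60–74: 15471 × 0.954 = 14759
75–89: 4961 × 0.934 = 4634
90+: 4577 × 0.932 + 4394 × 0.626 = 4266 + 2751 = 7017
End of period: [4438, 7927, 8562, 4405, 14759, 4634, 7017]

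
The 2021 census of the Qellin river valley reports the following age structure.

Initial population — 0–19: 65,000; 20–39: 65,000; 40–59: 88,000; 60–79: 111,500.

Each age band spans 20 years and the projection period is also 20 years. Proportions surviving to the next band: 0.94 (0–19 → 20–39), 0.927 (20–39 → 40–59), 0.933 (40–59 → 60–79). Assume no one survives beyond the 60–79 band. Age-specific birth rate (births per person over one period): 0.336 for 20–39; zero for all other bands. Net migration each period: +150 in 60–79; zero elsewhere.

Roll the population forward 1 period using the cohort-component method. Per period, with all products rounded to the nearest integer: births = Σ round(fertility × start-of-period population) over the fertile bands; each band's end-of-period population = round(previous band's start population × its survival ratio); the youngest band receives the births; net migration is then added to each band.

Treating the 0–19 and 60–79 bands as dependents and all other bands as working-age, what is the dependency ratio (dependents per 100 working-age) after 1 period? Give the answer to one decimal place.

85.8

[period 1]
Births: 65000 * 0.336 = 21840
20–39: 65000 * 0.94 = 61100
40–59: 65000 * 0.927 = 60255
60–79: 88000 * 0.933 = 82104
Net migration: 60–79 + 150 → 82254
Giving 21840 / 61100 / 60255 / 82254.
Dependents (band 0–19 + band 60–79) = 21840 + 82254 = 104094; working-age = 121355; ratio = 104094/121355 × 100 = 85.8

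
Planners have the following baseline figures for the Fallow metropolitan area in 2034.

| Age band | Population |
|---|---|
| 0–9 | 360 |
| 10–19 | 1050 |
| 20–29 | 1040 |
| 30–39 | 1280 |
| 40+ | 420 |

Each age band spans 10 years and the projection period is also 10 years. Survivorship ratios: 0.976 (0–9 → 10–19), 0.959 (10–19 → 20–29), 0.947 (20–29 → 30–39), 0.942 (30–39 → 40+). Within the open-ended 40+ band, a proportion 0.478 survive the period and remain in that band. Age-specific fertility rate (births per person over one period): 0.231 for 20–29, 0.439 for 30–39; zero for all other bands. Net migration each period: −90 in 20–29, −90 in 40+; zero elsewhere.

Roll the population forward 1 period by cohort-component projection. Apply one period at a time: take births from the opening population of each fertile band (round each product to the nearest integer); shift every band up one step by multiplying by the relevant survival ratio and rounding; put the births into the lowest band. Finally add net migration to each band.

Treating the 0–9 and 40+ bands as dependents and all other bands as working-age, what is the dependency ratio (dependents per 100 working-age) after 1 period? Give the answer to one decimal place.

Numbering the bands 1..5 from youngest to oldest:
— Period 1 —
Births: 1040 × 0.231 = 240  |  1280 × 0.439 = 562 ⇒ total 802
Band 2: 360 × 0.976 = 351
Band 3: 1050 × 0.959 = 1007
Band 4: 1040 × 0.947 = 985
Band 5: 1280 × 0.942 + 420 × 0.478 = 1206 + 201 = 1407
Net migration: Band 3 − 90 → 917; Band 5 − 90 → 1317
→ [802, 351, 917, 985, 1317]
Dependents (band 0–9 + band 40+) = 802 + 1317 = 2119; working-age = 2253; ratio = 2119/2253 × 100 = 94.1

94.1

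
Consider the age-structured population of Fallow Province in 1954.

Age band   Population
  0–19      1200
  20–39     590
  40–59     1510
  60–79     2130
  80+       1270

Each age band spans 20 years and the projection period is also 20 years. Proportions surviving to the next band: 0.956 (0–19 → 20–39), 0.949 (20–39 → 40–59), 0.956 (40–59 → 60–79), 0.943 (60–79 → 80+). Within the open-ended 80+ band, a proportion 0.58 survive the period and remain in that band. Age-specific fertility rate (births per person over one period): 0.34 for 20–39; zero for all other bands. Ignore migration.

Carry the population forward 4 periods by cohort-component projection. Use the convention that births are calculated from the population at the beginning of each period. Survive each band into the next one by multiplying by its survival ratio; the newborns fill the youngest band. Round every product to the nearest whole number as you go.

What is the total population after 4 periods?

Period 1:
Births: 590 * 0.34 = 201
20–39: 1200 * 0.956 = 1147
40–59: 590 * 0.949 = 560
60–79: 1510 * 0.956 = 1444
80+: 2130 * 0.943 + 1270 * 0.58 = 2009 + 737 = 2746
Giving 201 / 1147 / 560 / 1444 / 2746.
Period 2:
Births: 1147 * 0.34 = 390
20–39: 201 * 0.956 = 192
40–59: 1147 * 0.949 = 1089
60–79: 560 * 0.956 = 535
80+: 1444 * 0.943 + 2746 * 0.58 = 1362 + 1593 = 2955
Giving 390 / 192 / 1089 / 535 / 2955.
Period 3:
Births: 192 * 0.34 = 65
20–39: 390 * 0.956 = 373
40–59: 192 * 0.949 = 182
60–79: 1089 * 0.956 = 1041
80+: 535 * 0.943 + 2955 * 0.58 = 505 + 1714 = 2219
Giving 65 / 373 / 182 / 1041 / 2219.
Period 4:
Births: 373 * 0.34 = 127
20–39: 65 * 0.956 = 62
40–59: 373 * 0.949 = 354
60–79: 182 * 0.956 = 174
80+: 1041 * 0.943 + 2219 * 0.58 = 982 + 1287 = 2269
Giving 127 / 62 / 354 / 174 / 2269.
Total after period 4: 127 + 62 + 354 + 174 + 2269 = 2986

2986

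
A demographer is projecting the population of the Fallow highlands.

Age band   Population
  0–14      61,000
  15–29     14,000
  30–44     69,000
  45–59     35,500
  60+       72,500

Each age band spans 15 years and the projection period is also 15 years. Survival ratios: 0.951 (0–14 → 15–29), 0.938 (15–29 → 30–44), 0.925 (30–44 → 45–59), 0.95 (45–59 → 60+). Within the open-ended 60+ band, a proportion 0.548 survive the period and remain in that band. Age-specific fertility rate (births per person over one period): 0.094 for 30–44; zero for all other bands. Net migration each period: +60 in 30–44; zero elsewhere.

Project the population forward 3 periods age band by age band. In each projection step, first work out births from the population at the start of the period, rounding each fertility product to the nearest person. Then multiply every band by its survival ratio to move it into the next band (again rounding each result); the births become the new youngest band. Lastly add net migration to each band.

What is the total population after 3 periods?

— Period 1 —
Births: 69000 * 0.094 = 6486
15–29: 61000 * 0.951 = 58011
30–44: 14000 * 0.938 = 13132
45–59: 69000 * 0.925 = 63825
60+: 35500 * 0.95 + 72500 * 0.548 = 33725 + 39730 = 73455
Net migration: 30–44 + 60 → 13192
End of period: [6486, 58011, 13192, 63825, 73455]
— Period 2 —
Births: 13192 * 0.094 = 1240
15–29: 6486 * 0.951 = 6168
30–44: 58011 * 0.938 = 54414
45–59: 13192 * 0.925 = 12203
60+: 63825 * 0.95 + 73455 * 0.548 = 60634 + 40253 = 100887
Net migration: 30–44 + 60 → 54474
End of period: [1240, 6168, 54474, 12203, 100887]
— Period 3 —
Births: 54474 * 0.094 = 5121
15–29: 1240 * 0.951 = 1179
30–44: 6168 * 0.938 = 5786
45–59: 54474 * 0.925 = 50388
60+: 12203 * 0.95 + 100887 * 0.548 = 11593 + 55286 = 66879
Net migration: 30–44 + 60 → 5846
End of period: [5121, 1179, 5846, 50388, 66879]
Total after period 3: 5121 + 1179 + 5846 + 50388 + 66879 = 129413

129413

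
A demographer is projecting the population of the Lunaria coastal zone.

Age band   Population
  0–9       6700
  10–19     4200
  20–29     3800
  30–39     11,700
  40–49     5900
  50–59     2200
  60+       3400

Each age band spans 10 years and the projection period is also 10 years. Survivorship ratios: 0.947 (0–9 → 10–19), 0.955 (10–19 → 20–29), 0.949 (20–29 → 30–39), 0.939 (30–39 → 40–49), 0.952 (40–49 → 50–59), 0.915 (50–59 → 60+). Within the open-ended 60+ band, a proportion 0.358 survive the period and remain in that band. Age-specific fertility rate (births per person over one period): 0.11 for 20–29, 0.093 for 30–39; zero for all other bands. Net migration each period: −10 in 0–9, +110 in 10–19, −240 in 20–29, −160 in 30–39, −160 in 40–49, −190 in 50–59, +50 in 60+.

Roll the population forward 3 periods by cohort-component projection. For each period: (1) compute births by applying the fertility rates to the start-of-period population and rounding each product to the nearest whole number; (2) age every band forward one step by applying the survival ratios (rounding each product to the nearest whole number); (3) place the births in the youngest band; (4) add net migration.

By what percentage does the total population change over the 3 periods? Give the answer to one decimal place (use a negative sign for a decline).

-32.1

Let band 1 be 0–9 through band 7 = 60+.
Period 1:
Births: 3800 × 0.11 = 418, 11700 × 0.093 = 1088 ⇒ total 1506
Band 2: 6700 × 0.947 = 6345
Band 3: 4200 × 0.955 = 4011
Band 4: 3800 × 0.949 = 3606
Band 5: 11700 × 0.939 = 10986
Band 6: 5900 × 0.952 = 5617
Band 7: 2200 × 0.915 + 3400 × 0.358 = 2013 + 1217 = 3230
Net migration: Band 1 − 10 → 1496; Band 2 + 110 → 6455; Band 3 − 240 → 3771; Band 4 − 160 → 3446; Band 5 − 160 → 10826; Band 6 − 190 → 5427; Band 7 + 50 → 3280
Giving 1496 / 6455 / 3771 / 3446 / 10826 / 5427 / 3280.
Period 2:
Births: 3771 × 0.11 = 415, 3446 × 0.093 = 320 ⇒ total 735
Band 2: 1496 × 0.947 = 1417
Band 3: 6455 × 0.955 = 6165
Band 4: 3771 × 0.949 = 3579
Band 5: 3446 × 0.939 = 3236
Band 6: 10826 × 0.952 = 10306
Band 7: 5427 × 0.915 + 3280 × 0.358 = 4966 + 1174 = 6140
Net migration: Band 1 − 10 → 725; Band 2 + 110 → 1527; Band 3 − 240 → 5925; Band 4 − 160 → 3419; Band 5 − 160 → 3076; Band 6 − 190 → 10116; Band 7 + 50 → 6190
Giving 725 / 1527 / 5925 / 3419 / 3076 / 10116 / 6190.
Period 3:
Births: 5925 × 0.11 = 652, 3419 × 0.093 = 318 ⇒ total 970
Band 2: 725 × 0.947 = 687
Band 3: 1527 × 0.955 = 1458
Band 4: 5925 × 0.949 = 5623
Band 5: 3419 × 0.939 = 3210
Band 6: 3076 × 0.952 = 2928
Band 7: 10116 × 0.915 + 6190 × 0.358 = 9256 + 2216 = 11472
Net migration: Band 1 − 10 → 960; Band 2 + 110 → 797; Band 3 − 240 → 1218; Band 4 − 160 → 5463; Band 5 − 160 → 3050; Band 6 − 190 → 2738; Band 7 + 50 → 11522
Giving 960 / 797 / 1218 / 5463 / 3050 / 2738 / 11522.
Total: 37900 → 25748; change = -12152; percentage change = -32.1%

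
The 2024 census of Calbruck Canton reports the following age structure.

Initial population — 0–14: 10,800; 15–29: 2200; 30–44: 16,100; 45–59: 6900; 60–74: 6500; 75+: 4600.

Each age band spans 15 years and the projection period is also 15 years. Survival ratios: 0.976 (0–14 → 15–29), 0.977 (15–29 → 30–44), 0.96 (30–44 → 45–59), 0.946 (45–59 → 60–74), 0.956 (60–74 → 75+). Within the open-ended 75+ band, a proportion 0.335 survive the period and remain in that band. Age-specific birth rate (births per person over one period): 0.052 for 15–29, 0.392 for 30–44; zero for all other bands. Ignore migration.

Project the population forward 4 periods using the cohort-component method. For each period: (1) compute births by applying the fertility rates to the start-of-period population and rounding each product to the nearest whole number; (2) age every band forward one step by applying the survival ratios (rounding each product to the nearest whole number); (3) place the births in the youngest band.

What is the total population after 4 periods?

30833

Period 1.
Births: 2200 * 0.052 = 114, 16100 * 0.392 = 6311 → 6425
15–29: 10800 * 0.976 = 10541
30–44: 2200 * 0.977 = 2149
45–59: 16100 * 0.96 = 15456
60–74: 6900 * 0.946 = 6527
75+: 6500 * 0.956 + 4600 * 0.335 = 6214 + 1541 = 7755
→ [6425, 10541, 2149, 15456, 6527, 7755]
Period 2.
Births: 10541 * 0.052 = 548, 2149 * 0.392 = 842 → 1390
15–29: 6425 * 0.976 = 6271
30–44: 10541 * 0.977 = 10299
45–59: 2149 * 0.96 = 2063
60–74: 15456 * 0.946 = 14621
75+: 6527 * 0.956 + 7755 * 0.335 = 6240 + 2598 = 8838
→ [1390, 6271, 10299, 2063, 14621, 8838]
Period 3.
Births: 6271 * 0.052 = 326, 10299 * 0.392 = 4037 → 4363
15–29: 1390 * 0.976 = 1357
30–44: 6271 * 0.977 = 6127
45–59: 10299 * 0.96 = 9887
60–74: 2063 * 0.946 = 1952
75+: 14621 * 0.956 + 8838 * 0.335 = 13978 + 2961 = 16939
→ [4363, 1357, 6127, 9887, 1952, 16939]
Period 4.
Births: 1357 * 0.052 = 71, 6127 * 0.392 = 2402 → 2473
15–29: 4363 * 0.976 = 4258
30–44: 1357 * 0.977 = 1326
45–59: 6127 * 0.96 = 5882
60–74: 9887 * 0.946 = 9353
75+: 1952 * 0.956 + 16939 * 0.335 = 1866 + 5675 = 7541
→ [2473, 4258, 1326, 5882, 9353, 7541]
Total after period 4: 2473 + 4258 + 1326 + 5882 + 9353 + 7541 = 30833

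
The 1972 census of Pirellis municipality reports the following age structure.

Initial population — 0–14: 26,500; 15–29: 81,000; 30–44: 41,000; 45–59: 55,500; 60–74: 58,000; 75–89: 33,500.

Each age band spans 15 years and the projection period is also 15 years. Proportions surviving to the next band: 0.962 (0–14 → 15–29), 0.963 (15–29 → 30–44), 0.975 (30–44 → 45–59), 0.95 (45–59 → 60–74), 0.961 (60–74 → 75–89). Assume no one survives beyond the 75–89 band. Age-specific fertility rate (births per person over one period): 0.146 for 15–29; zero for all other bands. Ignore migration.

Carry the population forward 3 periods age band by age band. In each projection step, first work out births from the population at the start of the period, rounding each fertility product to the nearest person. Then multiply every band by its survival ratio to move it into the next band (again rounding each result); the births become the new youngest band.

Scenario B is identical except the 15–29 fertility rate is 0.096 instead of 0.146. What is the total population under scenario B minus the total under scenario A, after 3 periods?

Let band 1 be 0–14 through band 6 = 75–89.
After projecting period 1:
Births: 81000 × 0.146 = 11826
Band 2: 26500 × 0.962 = 25493
Band 3: 81000 × 0.963 = 78003
Band 4: 41000 × 0.975 = 39975
Band 5: 55500 × 0.95 = 52725
Band 6: 58000 × 0.961 = 55738
End of period: [11826, 25493, 78003, 39975, 52725, 55738]
After projecting period 2:
Births: 25493 × 0.146 = 3722
Band 2: 11826 × 0.962 = 11377
Band 3: 25493 × 0.963 = 24550
Band 4: 78003 × 0.975 = 76053
Band 5: 39975 × 0.95 = 37976
Band 6: 52725 × 0.961 = 50669
End of period: [3722, 11377, 24550, 76053, 37976, 50669]
After projecting period 3:
Births: 11377 × 0.146 = 1661
Band 2: 3722 × 0.962 = 3581
Band 3: 11377 × 0.963 = 10956
Band 4: 24550 × 0.975 = 23936
Band 5: 76053 × 0.95 = 72250
Band 6: 37976 × 0.961 = 36495
End of period: [1661, 3581, 10956, 23936, 72250, 36495]
Scenario A total after 3 periods: 148879
Scenario B projection —
After projecting period 1:
Births: 81000 × 0.096 = 7776
Band 2: 26500 × 0.962 = 25493
Band 3: 81000 × 0.963 = 78003
Band 4: 41000 × 0.975 = 39975
Band 5: 55500 × 0.95 = 52725
Band 6: 58000 × 0.961 = 55738
End of period: [7776, 25493, 78003, 39975, 52725, 55738]
After projecting period 2:
Births: 25493 × 0.096 = 2447
Band 2: 7776 × 0.962 = 7481
Band 3: 25493 × 0.963 = 24550
Band 4: 78003 × 0.975 = 76053
Band 5: 39975 × 0.95 = 37976
Band 6: 52725 × 0.961 = 50669
End of period: [2447, 7481, 24550, 76053, 37976, 50669]
After projecting period 3:
Births: 7481 × 0.096 = 718
Band 2: 2447 × 0.962 = 2354
Band 3: 7481 × 0.963 = 7204
Band 4: 24550 × 0.975 = 23936
Band 5: 76053 × 0.95 = 72250
Band 6: 37976 × 0.961 = 36495
End of period: [718, 2354, 7204, 23936, 72250, 36495]
Scenario B total after 3 periods: 142957
Difference B − A = 142957 − 148879 = -5922

-5922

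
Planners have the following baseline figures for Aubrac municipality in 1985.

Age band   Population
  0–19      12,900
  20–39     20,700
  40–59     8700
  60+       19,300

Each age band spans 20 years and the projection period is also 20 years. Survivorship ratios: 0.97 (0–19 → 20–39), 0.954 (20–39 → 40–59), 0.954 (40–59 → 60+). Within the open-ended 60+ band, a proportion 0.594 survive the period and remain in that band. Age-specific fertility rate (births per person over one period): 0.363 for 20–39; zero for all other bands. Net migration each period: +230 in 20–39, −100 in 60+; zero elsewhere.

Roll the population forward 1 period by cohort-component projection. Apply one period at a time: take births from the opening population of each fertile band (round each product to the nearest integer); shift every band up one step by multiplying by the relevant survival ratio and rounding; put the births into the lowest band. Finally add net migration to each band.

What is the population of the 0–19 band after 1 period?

7514

[period 1]
Births: 20700 * 0.363 = 7514
20–39: 12900 * 0.97 = 12513
40–59: 20700 * 0.954 = 19748
60+: 8700 * 0.954 + 19300 * 0.594 = 8300 + 11464 = 19764
Net migration: 20–39 + 230 → 12743; 60+ − 100 → 19664
→ [7514, 12743, 19748, 19664]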